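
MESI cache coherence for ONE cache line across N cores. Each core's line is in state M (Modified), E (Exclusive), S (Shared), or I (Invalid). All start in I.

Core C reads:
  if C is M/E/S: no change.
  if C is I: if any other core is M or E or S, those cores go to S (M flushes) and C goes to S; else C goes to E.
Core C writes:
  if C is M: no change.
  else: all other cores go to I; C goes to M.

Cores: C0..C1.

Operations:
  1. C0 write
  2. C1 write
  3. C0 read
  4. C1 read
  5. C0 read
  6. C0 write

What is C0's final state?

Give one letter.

Op 1: C0 write [C0 write: invalidate none -> C0=M] -> [M,I]
Op 2: C1 write [C1 write: invalidate ['C0=M'] -> C1=M] -> [I,M]
Op 3: C0 read [C0 read from I: others=['C1=M'] -> C0=S, others downsized to S] -> [S,S]
Op 4: C1 read [C1 read: already in S, no change] -> [S,S]
Op 5: C0 read [C0 read: already in S, no change] -> [S,S]
Op 6: C0 write [C0 write: invalidate ['C1=S'] -> C0=M] -> [M,I]

Answer: M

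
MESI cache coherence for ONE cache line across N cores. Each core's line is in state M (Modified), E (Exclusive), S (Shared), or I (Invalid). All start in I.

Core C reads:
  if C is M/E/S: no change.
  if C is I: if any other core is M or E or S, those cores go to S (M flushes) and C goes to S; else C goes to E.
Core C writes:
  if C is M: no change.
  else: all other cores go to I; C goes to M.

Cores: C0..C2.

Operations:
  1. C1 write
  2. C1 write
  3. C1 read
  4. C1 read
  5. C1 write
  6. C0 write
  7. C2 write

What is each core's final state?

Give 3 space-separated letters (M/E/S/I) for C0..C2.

Answer: I I M

Derivation:
Op 1: C1 write [C1 write: invalidate none -> C1=M] -> [I,M,I]
Op 2: C1 write [C1 write: already M (modified), no change] -> [I,M,I]
Op 3: C1 read [C1 read: already in M, no change] -> [I,M,I]
Op 4: C1 read [C1 read: already in M, no change] -> [I,M,I]
Op 5: C1 write [C1 write: already M (modified), no change] -> [I,M,I]
Op 6: C0 write [C0 write: invalidate ['C1=M'] -> C0=M] -> [M,I,I]
Op 7: C2 write [C2 write: invalidate ['C0=M'] -> C2=M] -> [I,I,M]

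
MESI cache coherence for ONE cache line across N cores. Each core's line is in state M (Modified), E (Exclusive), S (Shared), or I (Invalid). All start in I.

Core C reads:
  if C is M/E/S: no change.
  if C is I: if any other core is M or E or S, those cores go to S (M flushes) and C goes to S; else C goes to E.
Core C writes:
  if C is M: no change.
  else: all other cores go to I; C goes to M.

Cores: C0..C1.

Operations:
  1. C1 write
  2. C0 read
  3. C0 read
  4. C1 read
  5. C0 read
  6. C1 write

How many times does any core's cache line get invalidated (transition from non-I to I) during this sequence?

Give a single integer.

Answer: 1

Derivation:
Op 1: C1 write [C1 write: invalidate none -> C1=M] -> [I,M] (invalidations this op: 0; running total: 0)
Op 2: C0 read [C0 read from I: others=['C1=M'] -> C0=S, others downsized to S] -> [S,S] (invalidations this op: 0; running total: 0)
Op 3: C0 read [C0 read: already in S, no change] -> [S,S] (invalidations this op: 0; running total: 0)
Op 4: C1 read [C1 read: already in S, no change] -> [S,S] (invalidations this op: 0; running total: 0)
Op 5: C0 read [C0 read: already in S, no change] -> [S,S] (invalidations this op: 0; running total: 0)
Op 6: C1 write [C1 write: invalidate ['C0=S'] -> C1=M] -> [I,M] (invalidations this op: 1; running total: 1)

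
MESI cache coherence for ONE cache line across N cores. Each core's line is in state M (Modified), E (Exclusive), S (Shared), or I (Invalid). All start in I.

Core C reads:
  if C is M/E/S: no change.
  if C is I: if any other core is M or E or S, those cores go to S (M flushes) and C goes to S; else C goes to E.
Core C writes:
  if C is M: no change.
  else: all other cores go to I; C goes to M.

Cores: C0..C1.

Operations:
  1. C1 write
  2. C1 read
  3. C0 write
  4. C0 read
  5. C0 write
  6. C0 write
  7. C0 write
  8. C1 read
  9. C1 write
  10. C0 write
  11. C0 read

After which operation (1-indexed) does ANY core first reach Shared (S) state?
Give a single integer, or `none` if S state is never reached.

Op 1: C1 write [C1 write: invalidate none -> C1=M] -> [I,M]
Op 2: C1 read [C1 read: already in M, no change] -> [I,M]
Op 3: C0 write [C0 write: invalidate ['C1=M'] -> C0=M] -> [M,I]
Op 4: C0 read [C0 read: already in M, no change] -> [M,I]
Op 5: C0 write [C0 write: already M (modified), no change] -> [M,I]
Op 6: C0 write [C0 write: already M (modified), no change] -> [M,I]
Op 7: C0 write [C0 write: already M (modified), no change] -> [M,I]
Op 8: C1 read [C1 read from I: others=['C0=M'] -> C1=S, others downsized to S] -> [S,S]
  -> First S state at op 8; remaining ops need not be traced.

Answer: 8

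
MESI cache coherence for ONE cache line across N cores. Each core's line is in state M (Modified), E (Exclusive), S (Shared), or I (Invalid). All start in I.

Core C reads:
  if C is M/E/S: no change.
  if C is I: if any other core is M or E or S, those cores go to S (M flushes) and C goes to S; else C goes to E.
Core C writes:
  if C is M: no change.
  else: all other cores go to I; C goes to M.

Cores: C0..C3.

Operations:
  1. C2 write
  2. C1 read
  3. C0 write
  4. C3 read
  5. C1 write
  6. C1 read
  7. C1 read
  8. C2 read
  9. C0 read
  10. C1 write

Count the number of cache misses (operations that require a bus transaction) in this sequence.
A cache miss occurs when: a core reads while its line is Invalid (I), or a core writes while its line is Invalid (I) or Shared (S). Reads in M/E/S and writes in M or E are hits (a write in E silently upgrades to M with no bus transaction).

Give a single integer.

Answer: 8

Derivation:
Op 1: C2 write [C2 write: invalidate none -> C2=M] -> [I,I,M,I] [MISS #1: write from I]
Op 2: C1 read [C1 read from I: others=['C2=M'] -> C1=S, others downsized to S] -> [I,S,S,I] [MISS #2: read from I]
Op 3: C0 write [C0 write: invalidate ['C1=S', 'C2=S'] -> C0=M] -> [M,I,I,I] [MISS #3: write from I]
Op 4: C3 read [C3 read from I: others=['C0=M'] -> C3=S, others downsized to S] -> [S,I,I,S] [MISS #4: read from I]
Op 5: C1 write [C1 write: invalidate ['C0=S', 'C3=S'] -> C1=M] -> [I,M,I,I] [MISS #5: write from I]
Op 6: C1 read [C1 read: already in M, no change] -> [I,M,I,I] [hit: read from M]
Op 7: C1 read [C1 read: already in M, no change] -> [I,M,I,I] [hit: read from M]
Op 8: C2 read [C2 read from I: others=['C1=M'] -> C2=S, others downsized to S] -> [I,S,S,I] [MISS #6: read from I]
Op 9: C0 read [C0 read from I: others=['C1=S', 'C2=S'] -> C0=S, others downsized to S] -> [S,S,S,I] [MISS #7: read from I]
Op 10: C1 write [C1 write: invalidate ['C0=S', 'C2=S'] -> C1=M] -> [I,M,I,I] [MISS #8: write from S]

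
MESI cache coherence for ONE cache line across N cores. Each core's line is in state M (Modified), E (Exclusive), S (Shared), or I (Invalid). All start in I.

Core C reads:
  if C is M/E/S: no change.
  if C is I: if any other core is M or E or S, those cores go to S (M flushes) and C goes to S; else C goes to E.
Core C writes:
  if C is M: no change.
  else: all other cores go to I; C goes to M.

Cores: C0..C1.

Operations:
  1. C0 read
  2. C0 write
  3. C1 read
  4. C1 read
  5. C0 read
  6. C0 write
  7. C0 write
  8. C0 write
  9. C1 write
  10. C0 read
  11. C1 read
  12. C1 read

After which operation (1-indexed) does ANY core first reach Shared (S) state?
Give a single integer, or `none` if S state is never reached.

Op 1: C0 read [C0 read from I: no other sharers -> C0=E (exclusive)] -> [E,I]
Op 2: C0 write [C0 write: invalidate none -> C0=M] -> [M,I]
Op 3: C1 read [C1 read from I: others=['C0=M'] -> C1=S, others downsized to S] -> [S,S]
  -> First S state at op 3; remaining ops need not be traced.

Answer: 3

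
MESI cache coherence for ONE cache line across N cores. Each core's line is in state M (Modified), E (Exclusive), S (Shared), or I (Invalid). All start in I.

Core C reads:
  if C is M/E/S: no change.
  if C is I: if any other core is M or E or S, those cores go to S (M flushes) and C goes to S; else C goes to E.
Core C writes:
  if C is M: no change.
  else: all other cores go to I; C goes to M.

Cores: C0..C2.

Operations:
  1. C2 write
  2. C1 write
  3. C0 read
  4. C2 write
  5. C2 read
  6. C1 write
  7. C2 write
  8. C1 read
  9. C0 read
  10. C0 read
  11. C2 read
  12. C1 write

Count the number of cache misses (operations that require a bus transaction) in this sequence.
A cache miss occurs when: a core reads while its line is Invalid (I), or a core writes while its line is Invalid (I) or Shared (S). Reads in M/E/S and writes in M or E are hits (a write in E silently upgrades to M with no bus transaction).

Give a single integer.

Op 1: C2 write [C2 write: invalidate none -> C2=M] -> [I,I,M] [MISS #1: write from I]
Op 2: C1 write [C1 write: invalidate ['C2=M'] -> C1=M] -> [I,M,I] [MISS #2: write from I]
Op 3: C0 read [C0 read from I: others=['C1=M'] -> C0=S, others downsized to S] -> [S,S,I] [MISS #3: read from I]
Op 4: C2 write [C2 write: invalidate ['C0=S', 'C1=S'] -> C2=M] -> [I,I,M] [MISS #4: write from I]
Op 5: C2 read [C2 read: already in M, no change] -> [I,I,M] [hit: read from M]
Op 6: C1 write [C1 write: invalidate ['C2=M'] -> C1=M] -> [I,M,I] [MISS #5: write from I]
Op 7: C2 write [C2 write: invalidate ['C1=M'] -> C2=M] -> [I,I,M] [MISS #6: write from I]
Op 8: C1 read [C1 read from I: others=['C2=M'] -> C1=S, others downsized to S] -> [I,S,S] [MISS #7: read from I]
Op 9: C0 read [C0 read from I: others=['C1=S', 'C2=S'] -> C0=S, others downsized to S] -> [S,S,S] [MISS #8: read from I]
Op 10: C0 read [C0 read: already in S, no change] -> [S,S,S] [hit: read from S]
Op 11: C2 read [C2 read: already in S, no change] -> [S,S,S] [hit: read from S]
Op 12: C1 write [C1 write: invalidate ['C0=S', 'C2=S'] -> C1=M] -> [I,M,I] [MISS #9: write from S]

Answer: 9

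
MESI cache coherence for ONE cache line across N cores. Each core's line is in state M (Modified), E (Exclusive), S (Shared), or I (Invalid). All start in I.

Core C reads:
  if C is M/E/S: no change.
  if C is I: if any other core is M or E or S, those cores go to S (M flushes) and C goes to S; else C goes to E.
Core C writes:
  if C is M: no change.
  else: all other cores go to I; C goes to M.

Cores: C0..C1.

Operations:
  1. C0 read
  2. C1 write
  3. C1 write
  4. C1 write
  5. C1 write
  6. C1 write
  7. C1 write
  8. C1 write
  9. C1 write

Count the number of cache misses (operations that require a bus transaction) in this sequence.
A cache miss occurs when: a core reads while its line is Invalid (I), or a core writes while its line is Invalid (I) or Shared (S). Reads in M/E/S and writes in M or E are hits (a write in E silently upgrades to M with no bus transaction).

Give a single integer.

Op 1: C0 read [C0 read from I: no other sharers -> C0=E (exclusive)] -> [E,I] [MISS #1: read from I]
Op 2: C1 write [C1 write: invalidate ['C0=E'] -> C1=M] -> [I,M] [MISS #2: write from I]
Op 3: C1 write [C1 write: already M (modified), no change] -> [I,M] [hit: write from M]
Op 4: C1 write [C1 write: already M (modified), no change] -> [I,M] [hit: write from M]
Op 5: C1 write [C1 write: already M (modified), no change] -> [I,M] [hit: write from M]
Op 6: C1 write [C1 write: already M (modified), no change] -> [I,M] [hit: write from M]
Op 7: C1 write [C1 write: already M (modified), no change] -> [I,M] [hit: write from M]
Op 8: C1 write [C1 write: already M (modified), no change] -> [I,M] [hit: write from M]
Op 9: C1 write [C1 write: already M (modified), no change] -> [I,M] [hit: write from M]

Answer: 2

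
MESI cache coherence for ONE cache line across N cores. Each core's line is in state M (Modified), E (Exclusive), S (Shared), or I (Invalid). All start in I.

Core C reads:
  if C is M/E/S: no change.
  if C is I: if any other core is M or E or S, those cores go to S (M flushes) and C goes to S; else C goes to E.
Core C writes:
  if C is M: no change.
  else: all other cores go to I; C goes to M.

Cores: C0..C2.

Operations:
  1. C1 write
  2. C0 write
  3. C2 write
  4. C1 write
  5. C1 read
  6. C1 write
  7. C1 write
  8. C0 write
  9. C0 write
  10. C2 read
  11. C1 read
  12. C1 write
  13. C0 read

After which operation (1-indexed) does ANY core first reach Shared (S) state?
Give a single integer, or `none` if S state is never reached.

Answer: 10

Derivation:
Op 1: C1 write [C1 write: invalidate none -> C1=M] -> [I,M,I]
Op 2: C0 write [C0 write: invalidate ['C1=M'] -> C0=M] -> [M,I,I]
Op 3: C2 write [C2 write: invalidate ['C0=M'] -> C2=M] -> [I,I,M]
Op 4: C1 write [C1 write: invalidate ['C2=M'] -> C1=M] -> [I,M,I]
Op 5: C1 read [C1 read: already in M, no change] -> [I,M,I]
Op 6: C1 write [C1 write: already M (modified), no change] -> [I,M,I]
Op 7: C1 write [C1 write: already M (modified), no change] -> [I,M,I]
Op 8: C0 write [C0 write: invalidate ['C1=M'] -> C0=M] -> [M,I,I]
Op 9: C0 write [C0 write: already M (modified), no change] -> [M,I,I]
Op 10: C2 read [C2 read from I: others=['C0=M'] -> C2=S, others downsized to S] -> [S,I,S]
  -> First S state at op 10; remaining ops need not be traced.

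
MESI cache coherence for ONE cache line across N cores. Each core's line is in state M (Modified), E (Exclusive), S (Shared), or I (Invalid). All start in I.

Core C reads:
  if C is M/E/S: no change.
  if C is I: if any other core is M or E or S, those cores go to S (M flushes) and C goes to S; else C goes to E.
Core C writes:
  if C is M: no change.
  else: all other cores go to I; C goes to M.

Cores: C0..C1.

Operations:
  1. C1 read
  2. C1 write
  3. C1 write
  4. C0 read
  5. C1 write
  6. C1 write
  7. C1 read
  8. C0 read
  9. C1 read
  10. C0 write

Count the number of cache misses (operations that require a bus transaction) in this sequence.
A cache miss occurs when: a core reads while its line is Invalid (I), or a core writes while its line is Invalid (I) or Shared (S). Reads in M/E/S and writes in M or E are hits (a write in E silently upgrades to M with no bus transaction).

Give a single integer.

Answer: 5

Derivation:
Op 1: C1 read [C1 read from I: no other sharers -> C1=E (exclusive)] -> [I,E] [MISS #1: read from I]
Op 2: C1 write [C1 write: invalidate none -> C1=M] -> [I,M] [hit: write from E is a silent E->M upgrade, no bus transaction]
Op 3: C1 write [C1 write: already M (modified), no change] -> [I,M] [hit: write from M]
Op 4: C0 read [C0 read from I: others=['C1=M'] -> C0=S, others downsized to S] -> [S,S] [MISS #2: read from I]
Op 5: C1 write [C1 write: invalidate ['C0=S'] -> C1=M] -> [I,M] [MISS #3: write from S]
Op 6: C1 write [C1 write: already M (modified), no change] -> [I,M] [hit: write from M]
Op 7: C1 read [C1 read: already in M, no change] -> [I,M] [hit: read from M]
Op 8: C0 read [C0 read from I: others=['C1=M'] -> C0=S, others downsized to S] -> [S,S] [MISS #4: read from I]
Op 9: C1 read [C1 read: already in S, no change] -> [S,S] [hit: read from S]
Op 10: C0 write [C0 write: invalidate ['C1=S'] -> C0=M] -> [M,I] [MISS #5: write from S]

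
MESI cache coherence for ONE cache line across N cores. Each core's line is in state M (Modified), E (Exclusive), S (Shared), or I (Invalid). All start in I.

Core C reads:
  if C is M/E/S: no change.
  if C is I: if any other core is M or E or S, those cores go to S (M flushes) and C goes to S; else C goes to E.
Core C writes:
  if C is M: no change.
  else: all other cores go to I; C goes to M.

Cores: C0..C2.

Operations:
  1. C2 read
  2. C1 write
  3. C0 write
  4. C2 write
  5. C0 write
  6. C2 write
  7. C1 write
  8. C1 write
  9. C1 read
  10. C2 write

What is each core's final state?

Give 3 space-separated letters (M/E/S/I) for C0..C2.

Op 1: C2 read [C2 read from I: no other sharers -> C2=E (exclusive)] -> [I,I,E]
Op 2: C1 write [C1 write: invalidate ['C2=E'] -> C1=M] -> [I,M,I]
Op 3: C0 write [C0 write: invalidate ['C1=M'] -> C0=M] -> [M,I,I]
Op 4: C2 write [C2 write: invalidate ['C0=M'] -> C2=M] -> [I,I,M]
Op 5: C0 write [C0 write: invalidate ['C2=M'] -> C0=M] -> [M,I,I]
Op 6: C2 write [C2 write: invalidate ['C0=M'] -> C2=M] -> [I,I,M]
Op 7: C1 write [C1 write: invalidate ['C2=M'] -> C1=M] -> [I,M,I]
Op 8: C1 write [C1 write: already M (modified), no change] -> [I,M,I]
Op 9: C1 read [C1 read: already in M, no change] -> [I,M,I]
Op 10: C2 write [C2 write: invalidate ['C1=M'] -> C2=M] -> [I,I,M]

Answer: I I M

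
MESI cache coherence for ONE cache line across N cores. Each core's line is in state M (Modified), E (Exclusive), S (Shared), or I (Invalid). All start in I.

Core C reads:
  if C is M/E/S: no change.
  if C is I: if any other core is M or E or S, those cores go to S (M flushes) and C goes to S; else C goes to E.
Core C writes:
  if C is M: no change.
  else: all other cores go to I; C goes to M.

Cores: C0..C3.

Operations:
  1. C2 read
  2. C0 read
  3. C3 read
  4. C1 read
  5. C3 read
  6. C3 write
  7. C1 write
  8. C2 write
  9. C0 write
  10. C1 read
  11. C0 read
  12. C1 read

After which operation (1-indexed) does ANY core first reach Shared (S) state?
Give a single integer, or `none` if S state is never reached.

Op 1: C2 read [C2 read from I: no other sharers -> C2=E (exclusive)] -> [I,I,E,I]
Op 2: C0 read [C0 read from I: others=['C2=E'] -> C0=S, others downsized to S] -> [S,I,S,I]
  -> First S state at op 2; remaining ops need not be traced.

Answer: 2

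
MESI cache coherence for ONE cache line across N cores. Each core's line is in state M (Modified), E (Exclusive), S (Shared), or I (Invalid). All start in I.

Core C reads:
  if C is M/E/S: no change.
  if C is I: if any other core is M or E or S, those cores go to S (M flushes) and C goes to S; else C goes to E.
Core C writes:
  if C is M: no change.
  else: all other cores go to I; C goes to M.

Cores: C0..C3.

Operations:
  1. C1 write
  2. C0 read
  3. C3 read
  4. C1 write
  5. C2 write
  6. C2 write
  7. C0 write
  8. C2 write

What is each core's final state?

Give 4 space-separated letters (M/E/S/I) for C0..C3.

Answer: I I M I

Derivation:
Op 1: C1 write [C1 write: invalidate none -> C1=M] -> [I,M,I,I]
Op 2: C0 read [C0 read from I: others=['C1=M'] -> C0=S, others downsized to S] -> [S,S,I,I]
Op 3: C3 read [C3 read from I: others=['C0=S', 'C1=S'] -> C3=S, others downsized to S] -> [S,S,I,S]
Op 4: C1 write [C1 write: invalidate ['C0=S', 'C3=S'] -> C1=M] -> [I,M,I,I]
Op 5: C2 write [C2 write: invalidate ['C1=M'] -> C2=M] -> [I,I,M,I]
Op 6: C2 write [C2 write: already M (modified), no change] -> [I,I,M,I]
Op 7: C0 write [C0 write: invalidate ['C2=M'] -> C0=M] -> [M,I,I,I]
Op 8: C2 write [C2 write: invalidate ['C0=M'] -> C2=M] -> [I,I,M,I]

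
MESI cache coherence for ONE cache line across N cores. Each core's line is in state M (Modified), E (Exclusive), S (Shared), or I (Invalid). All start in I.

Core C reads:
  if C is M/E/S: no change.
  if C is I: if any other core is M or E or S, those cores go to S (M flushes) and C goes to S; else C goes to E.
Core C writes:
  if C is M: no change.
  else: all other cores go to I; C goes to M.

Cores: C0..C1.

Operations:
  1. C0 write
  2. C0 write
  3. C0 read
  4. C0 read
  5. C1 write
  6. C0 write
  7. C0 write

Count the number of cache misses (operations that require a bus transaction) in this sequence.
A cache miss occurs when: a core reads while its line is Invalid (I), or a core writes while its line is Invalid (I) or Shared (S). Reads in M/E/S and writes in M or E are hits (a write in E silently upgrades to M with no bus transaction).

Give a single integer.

Op 1: C0 write [C0 write: invalidate none -> C0=M] -> [M,I] [MISS #1: write from I]
Op 2: C0 write [C0 write: already M (modified), no change] -> [M,I] [hit: write from M]
Op 3: C0 read [C0 read: already in M, no change] -> [M,I] [hit: read from M]
Op 4: C0 read [C0 read: already in M, no change] -> [M,I] [hit: read from M]
Op 5: C1 write [C1 write: invalidate ['C0=M'] -> C1=M] -> [I,M] [MISS #2: write from I]
Op 6: C0 write [C0 write: invalidate ['C1=M'] -> C0=M] -> [M,I] [MISS #3: write from I]
Op 7: C0 write [C0 write: already M (modified), no change] -> [M,I] [hit: write from M]

Answer: 3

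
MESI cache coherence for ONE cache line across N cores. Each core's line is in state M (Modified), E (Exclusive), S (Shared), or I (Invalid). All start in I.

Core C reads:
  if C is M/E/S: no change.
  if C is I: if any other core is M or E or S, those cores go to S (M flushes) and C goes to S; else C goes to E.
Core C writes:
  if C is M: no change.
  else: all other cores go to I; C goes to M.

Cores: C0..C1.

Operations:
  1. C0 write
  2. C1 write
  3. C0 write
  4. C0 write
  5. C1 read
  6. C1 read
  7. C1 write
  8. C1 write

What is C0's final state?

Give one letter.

Answer: I

Derivation:
Op 1: C0 write [C0 write: invalidate none -> C0=M] -> [M,I]
Op 2: C1 write [C1 write: invalidate ['C0=M'] -> C1=M] -> [I,M]
Op 3: C0 write [C0 write: invalidate ['C1=M'] -> C0=M] -> [M,I]
Op 4: C0 write [C0 write: already M (modified), no change] -> [M,I]
Op 5: C1 read [C1 read from I: others=['C0=M'] -> C1=S, others downsized to S] -> [S,S]
Op 6: C1 read [C1 read: already in S, no change] -> [S,S]
Op 7: C1 write [C1 write: invalidate ['C0=S'] -> C1=M] -> [I,M]
Op 8: C1 write [C1 write: already M (modified), no change] -> [I,M]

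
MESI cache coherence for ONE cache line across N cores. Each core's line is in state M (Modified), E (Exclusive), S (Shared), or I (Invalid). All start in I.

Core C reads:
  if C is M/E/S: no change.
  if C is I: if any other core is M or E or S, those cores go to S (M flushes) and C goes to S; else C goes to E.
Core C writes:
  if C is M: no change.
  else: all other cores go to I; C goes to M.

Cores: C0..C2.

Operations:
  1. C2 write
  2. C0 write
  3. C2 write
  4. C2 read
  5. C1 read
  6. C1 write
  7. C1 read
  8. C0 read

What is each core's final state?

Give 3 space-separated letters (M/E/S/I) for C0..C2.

Op 1: C2 write [C2 write: invalidate none -> C2=M] -> [I,I,M]
Op 2: C0 write [C0 write: invalidate ['C2=M'] -> C0=M] -> [M,I,I]
Op 3: C2 write [C2 write: invalidate ['C0=M'] -> C2=M] -> [I,I,M]
Op 4: C2 read [C2 read: already in M, no change] -> [I,I,M]
Op 5: C1 read [C1 read from I: others=['C2=M'] -> C1=S, others downsized to S] -> [I,S,S]
Op 6: C1 write [C1 write: invalidate ['C2=S'] -> C1=M] -> [I,M,I]
Op 7: C1 read [C1 read: already in M, no change] -> [I,M,I]
Op 8: C0 read [C0 read from I: others=['C1=M'] -> C0=S, others downsized to S] -> [S,S,I]

Answer: S S I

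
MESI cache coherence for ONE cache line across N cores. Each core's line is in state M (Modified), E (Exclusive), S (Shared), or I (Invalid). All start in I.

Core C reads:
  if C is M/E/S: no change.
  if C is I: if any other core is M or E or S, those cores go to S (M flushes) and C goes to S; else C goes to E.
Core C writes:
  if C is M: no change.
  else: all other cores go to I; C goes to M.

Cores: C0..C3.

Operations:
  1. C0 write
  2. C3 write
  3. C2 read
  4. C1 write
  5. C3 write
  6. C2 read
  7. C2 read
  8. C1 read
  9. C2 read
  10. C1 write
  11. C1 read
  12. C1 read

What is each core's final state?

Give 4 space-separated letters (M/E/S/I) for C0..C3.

Answer: I M I I

Derivation:
Op 1: C0 write [C0 write: invalidate none -> C0=M] -> [M,I,I,I]
Op 2: C3 write [C3 write: invalidate ['C0=M'] -> C3=M] -> [I,I,I,M]
Op 3: C2 read [C2 read from I: others=['C3=M'] -> C2=S, others downsized to S] -> [I,I,S,S]
Op 4: C1 write [C1 write: invalidate ['C2=S', 'C3=S'] -> C1=M] -> [I,M,I,I]
Op 5: C3 write [C3 write: invalidate ['C1=M'] -> C3=M] -> [I,I,I,M]
Op 6: C2 read [C2 read from I: others=['C3=M'] -> C2=S, others downsized to S] -> [I,I,S,S]
Op 7: C2 read [C2 read: already in S, no change] -> [I,I,S,S]
Op 8: C1 read [C1 read from I: others=['C2=S', 'C3=S'] -> C1=S, others downsized to S] -> [I,S,S,S]
Op 9: C2 read [C2 read: already in S, no change] -> [I,S,S,S]
Op 10: C1 write [C1 write: invalidate ['C2=S', 'C3=S'] -> C1=M] -> [I,M,I,I]
Op 11: C1 read [C1 read: already in M, no change] -> [I,M,I,I]
Op 12: C1 read [C1 read: already in M, no change] -> [I,M,I,I]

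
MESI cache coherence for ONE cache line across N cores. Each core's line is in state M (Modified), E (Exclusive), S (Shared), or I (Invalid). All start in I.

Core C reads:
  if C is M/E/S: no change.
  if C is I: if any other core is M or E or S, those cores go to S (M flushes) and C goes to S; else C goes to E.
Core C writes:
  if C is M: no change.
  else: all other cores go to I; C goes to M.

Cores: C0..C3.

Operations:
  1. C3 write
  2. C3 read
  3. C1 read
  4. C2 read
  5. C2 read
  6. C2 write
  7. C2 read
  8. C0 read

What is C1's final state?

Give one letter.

Op 1: C3 write [C3 write: invalidate none -> C3=M] -> [I,I,I,M]
Op 2: C3 read [C3 read: already in M, no change] -> [I,I,I,M]
Op 3: C1 read [C1 read from I: others=['C3=M'] -> C1=S, others downsized to S] -> [I,S,I,S]
Op 4: C2 read [C2 read from I: others=['C1=S', 'C3=S'] -> C2=S, others downsized to S] -> [I,S,S,S]
Op 5: C2 read [C2 read: already in S, no change] -> [I,S,S,S]
Op 6: C2 write [C2 write: invalidate ['C1=S', 'C3=S'] -> C2=M] -> [I,I,M,I]
Op 7: C2 read [C2 read: already in M, no change] -> [I,I,M,I]
Op 8: C0 read [C0 read from I: others=['C2=M'] -> C0=S, others downsized to S] -> [S,I,S,I]

Answer: I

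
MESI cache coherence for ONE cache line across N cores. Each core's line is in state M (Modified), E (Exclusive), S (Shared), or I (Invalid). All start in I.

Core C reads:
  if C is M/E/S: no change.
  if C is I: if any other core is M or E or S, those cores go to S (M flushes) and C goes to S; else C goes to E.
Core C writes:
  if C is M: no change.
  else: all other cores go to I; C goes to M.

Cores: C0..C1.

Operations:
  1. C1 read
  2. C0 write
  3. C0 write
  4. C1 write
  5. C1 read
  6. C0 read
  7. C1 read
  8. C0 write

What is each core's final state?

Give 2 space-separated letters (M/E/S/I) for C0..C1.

Op 1: C1 read [C1 read from I: no other sharers -> C1=E (exclusive)] -> [I,E]
Op 2: C0 write [C0 write: invalidate ['C1=E'] -> C0=M] -> [M,I]
Op 3: C0 write [C0 write: already M (modified), no change] -> [M,I]
Op 4: C1 write [C1 write: invalidate ['C0=M'] -> C1=M] -> [I,M]
Op 5: C1 read [C1 read: already in M, no change] -> [I,M]
Op 6: C0 read [C0 read from I: others=['C1=M'] -> C0=S, others downsized to S] -> [S,S]
Op 7: C1 read [C1 read: already in S, no change] -> [S,S]
Op 8: C0 write [C0 write: invalidate ['C1=S'] -> C0=M] -> [M,I]

Answer: M I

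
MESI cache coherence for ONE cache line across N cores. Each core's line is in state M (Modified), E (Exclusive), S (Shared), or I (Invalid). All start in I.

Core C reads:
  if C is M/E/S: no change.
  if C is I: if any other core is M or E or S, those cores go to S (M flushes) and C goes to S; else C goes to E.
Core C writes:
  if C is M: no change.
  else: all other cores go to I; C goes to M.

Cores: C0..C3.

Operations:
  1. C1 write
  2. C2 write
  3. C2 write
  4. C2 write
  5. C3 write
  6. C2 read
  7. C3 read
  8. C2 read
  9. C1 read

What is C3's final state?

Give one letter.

Op 1: C1 write [C1 write: invalidate none -> C1=M] -> [I,M,I,I]
Op 2: C2 write [C2 write: invalidate ['C1=M'] -> C2=M] -> [I,I,M,I]
Op 3: C2 write [C2 write: already M (modified), no change] -> [I,I,M,I]
Op 4: C2 write [C2 write: already M (modified), no change] -> [I,I,M,I]
Op 5: C3 write [C3 write: invalidate ['C2=M'] -> C3=M] -> [I,I,I,M]
Op 6: C2 read [C2 read from I: others=['C3=M'] -> C2=S, others downsized to S] -> [I,I,S,S]
Op 7: C3 read [C3 read: already in S, no change] -> [I,I,S,S]
Op 8: C2 read [C2 read: already in S, no change] -> [I,I,S,S]
Op 9: C1 read [C1 read from I: others=['C2=S', 'C3=S'] -> C1=S, others downsized to S] -> [I,S,S,S]

Answer: S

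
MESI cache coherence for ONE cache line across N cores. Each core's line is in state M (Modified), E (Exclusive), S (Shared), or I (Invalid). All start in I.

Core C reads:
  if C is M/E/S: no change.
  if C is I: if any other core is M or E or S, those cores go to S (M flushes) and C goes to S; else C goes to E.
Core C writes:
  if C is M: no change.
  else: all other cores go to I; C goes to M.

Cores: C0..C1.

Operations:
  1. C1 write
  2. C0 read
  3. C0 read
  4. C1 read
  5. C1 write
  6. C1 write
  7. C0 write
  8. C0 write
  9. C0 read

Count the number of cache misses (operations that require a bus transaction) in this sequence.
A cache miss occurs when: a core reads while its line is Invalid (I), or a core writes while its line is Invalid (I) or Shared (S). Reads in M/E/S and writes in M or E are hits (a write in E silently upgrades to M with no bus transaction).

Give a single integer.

Op 1: C1 write [C1 write: invalidate none -> C1=M] -> [I,M] [MISS #1: write from I]
Op 2: C0 read [C0 read from I: others=['C1=M'] -> C0=S, others downsized to S] -> [S,S] [MISS #2: read from I]
Op 3: C0 read [C0 read: already in S, no change] -> [S,S] [hit: read from S]
Op 4: C1 read [C1 read: already in S, no change] -> [S,S] [hit: read from S]
Op 5: C1 write [C1 write: invalidate ['C0=S'] -> C1=M] -> [I,M] [MISS #3: write from S]
Op 6: C1 write [C1 write: already M (modified), no change] -> [I,M] [hit: write from M]
Op 7: C0 write [C0 write: invalidate ['C1=M'] -> C0=M] -> [M,I] [MISS #4: write from I]
Op 8: C0 write [C0 write: already M (modified), no change] -> [M,I] [hit: write from M]
Op 9: C0 read [C0 read: already in M, no change] -> [M,I] [hit: read from M]

Answer: 4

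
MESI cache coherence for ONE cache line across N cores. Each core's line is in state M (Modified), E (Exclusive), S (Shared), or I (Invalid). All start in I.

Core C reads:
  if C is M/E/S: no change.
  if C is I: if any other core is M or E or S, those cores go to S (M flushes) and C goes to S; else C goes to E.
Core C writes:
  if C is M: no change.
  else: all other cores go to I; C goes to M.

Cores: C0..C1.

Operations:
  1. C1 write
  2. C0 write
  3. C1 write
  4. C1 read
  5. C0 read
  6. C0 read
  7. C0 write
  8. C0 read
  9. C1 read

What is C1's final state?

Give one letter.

Answer: S

Derivation:
Op 1: C1 write [C1 write: invalidate none -> C1=M] -> [I,M]
Op 2: C0 write [C0 write: invalidate ['C1=M'] -> C0=M] -> [M,I]
Op 3: C1 write [C1 write: invalidate ['C0=M'] -> C1=M] -> [I,M]
Op 4: C1 read [C1 read: already in M, no change] -> [I,M]
Op 5: C0 read [C0 read from I: others=['C1=M'] -> C0=S, others downsized to S] -> [S,S]
Op 6: C0 read [C0 read: already in S, no change] -> [S,S]
Op 7: C0 write [C0 write: invalidate ['C1=S'] -> C0=M] -> [M,I]
Op 8: C0 read [C0 read: already in M, no change] -> [M,I]
Op 9: C1 read [C1 read from I: others=['C0=M'] -> C1=S, others downsized to S] -> [S,S]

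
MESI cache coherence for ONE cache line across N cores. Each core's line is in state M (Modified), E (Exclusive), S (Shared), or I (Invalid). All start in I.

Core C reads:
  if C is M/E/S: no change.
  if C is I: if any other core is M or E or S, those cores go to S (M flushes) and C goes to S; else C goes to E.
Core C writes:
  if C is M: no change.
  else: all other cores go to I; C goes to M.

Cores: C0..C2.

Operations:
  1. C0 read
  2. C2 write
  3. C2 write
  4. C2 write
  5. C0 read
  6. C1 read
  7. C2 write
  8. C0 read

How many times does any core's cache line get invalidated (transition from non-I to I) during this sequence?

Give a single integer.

Op 1: C0 read [C0 read from I: no other sharers -> C0=E (exclusive)] -> [E,I,I] (invalidations this op: 0; running total: 0)
Op 2: C2 write [C2 write: invalidate ['C0=E'] -> C2=M] -> [I,I,M] (invalidations this op: 1; running total: 1)
Op 3: C2 write [C2 write: already M (modified), no change] -> [I,I,M] (invalidations this op: 0; running total: 1)
Op 4: C2 write [C2 write: already M (modified), no change] -> [I,I,M] (invalidations this op: 0; running total: 1)
Op 5: C0 read [C0 read from I: others=['C2=M'] -> C0=S, others downsized to S] -> [S,I,S] (invalidations this op: 0; running total: 1)
Op 6: C1 read [C1 read from I: others=['C0=S', 'C2=S'] -> C1=S, others downsized to S] -> [S,S,S] (invalidations this op: 0; running total: 1)
Op 7: C2 write [C2 write: invalidate ['C0=S', 'C1=S'] -> C2=M] -> [I,I,M] (invalidations this op: 2; running total: 3)
Op 8: C0 read [C0 read from I: others=['C2=M'] -> C0=S, others downsized to S] -> [S,I,S] (invalidations this op: 0; running total: 3)

Answer: 3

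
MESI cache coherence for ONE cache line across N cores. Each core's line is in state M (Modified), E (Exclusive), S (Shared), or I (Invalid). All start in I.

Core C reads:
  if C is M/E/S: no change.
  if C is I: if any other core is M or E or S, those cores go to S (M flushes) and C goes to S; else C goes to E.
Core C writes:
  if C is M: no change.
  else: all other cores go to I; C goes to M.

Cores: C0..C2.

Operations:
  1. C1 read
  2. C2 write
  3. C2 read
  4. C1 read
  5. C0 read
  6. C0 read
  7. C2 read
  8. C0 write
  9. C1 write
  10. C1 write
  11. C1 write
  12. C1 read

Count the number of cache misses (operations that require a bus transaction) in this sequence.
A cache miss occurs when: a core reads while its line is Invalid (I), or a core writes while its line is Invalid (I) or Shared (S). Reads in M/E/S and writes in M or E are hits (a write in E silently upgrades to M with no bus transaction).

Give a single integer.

Op 1: C1 read [C1 read from I: no other sharers -> C1=E (exclusive)] -> [I,E,I] [MISS #1: read from I]
Op 2: C2 write [C2 write: invalidate ['C1=E'] -> C2=M] -> [I,I,M] [MISS #2: write from I]
Op 3: C2 read [C2 read: already in M, no change] -> [I,I,M] [hit: read from M]
Op 4: C1 read [C1 read from I: others=['C2=M'] -> C1=S, others downsized to S] -> [I,S,S] [MISS #3: read from I]
Op 5: C0 read [C0 read from I: others=['C1=S', 'C2=S'] -> C0=S, others downsized to S] -> [S,S,S] [MISS #4: read from I]
Op 6: C0 read [C0 read: already in S, no change] -> [S,S,S] [hit: read from S]
Op 7: C2 read [C2 read: already in S, no change] -> [S,S,S] [hit: read from S]
Op 8: C0 write [C0 write: invalidate ['C1=S', 'C2=S'] -> C0=M] -> [M,I,I] [MISS #5: write from S]
Op 9: C1 write [C1 write: invalidate ['C0=M'] -> C1=M] -> [I,M,I] [MISS #6: write from I]
Op 10: C1 write [C1 write: already M (modified), no change] -> [I,M,I] [hit: write from M]
Op 11: C1 write [C1 write: already M (modified), no change] -> [I,M,I] [hit: write from M]
Op 12: C1 read [C1 read: already in M, no change] -> [I,M,I] [hit: read from M]

Answer: 6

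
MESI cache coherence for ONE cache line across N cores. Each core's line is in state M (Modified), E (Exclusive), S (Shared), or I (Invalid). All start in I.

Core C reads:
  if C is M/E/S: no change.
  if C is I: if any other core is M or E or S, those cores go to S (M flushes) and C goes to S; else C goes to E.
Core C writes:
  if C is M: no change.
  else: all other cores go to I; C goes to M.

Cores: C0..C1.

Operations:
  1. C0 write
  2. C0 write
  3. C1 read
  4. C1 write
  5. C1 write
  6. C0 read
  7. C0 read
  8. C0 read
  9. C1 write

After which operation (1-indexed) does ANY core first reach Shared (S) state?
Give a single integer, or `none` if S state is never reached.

Answer: 3

Derivation:
Op 1: C0 write [C0 write: invalidate none -> C0=M] -> [M,I]
Op 2: C0 write [C0 write: already M (modified), no change] -> [M,I]
Op 3: C1 read [C1 read from I: others=['C0=M'] -> C1=S, others downsized to S] -> [S,S]
  -> First S state at op 3; remaining ops need not be traced.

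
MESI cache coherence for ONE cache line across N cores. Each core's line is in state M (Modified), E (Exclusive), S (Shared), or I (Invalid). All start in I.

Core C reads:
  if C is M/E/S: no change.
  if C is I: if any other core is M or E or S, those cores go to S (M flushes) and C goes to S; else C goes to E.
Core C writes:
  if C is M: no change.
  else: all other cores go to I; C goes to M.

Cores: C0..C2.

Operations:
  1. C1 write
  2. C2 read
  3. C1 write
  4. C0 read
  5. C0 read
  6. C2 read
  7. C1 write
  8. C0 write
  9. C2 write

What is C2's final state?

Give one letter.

Answer: M

Derivation:
Op 1: C1 write [C1 write: invalidate none -> C1=M] -> [I,M,I]
Op 2: C2 read [C2 read from I: others=['C1=M'] -> C2=S, others downsized to S] -> [I,S,S]
Op 3: C1 write [C1 write: invalidate ['C2=S'] -> C1=M] -> [I,M,I]
Op 4: C0 read [C0 read from I: others=['C1=M'] -> C0=S, others downsized to S] -> [S,S,I]
Op 5: C0 read [C0 read: already in S, no change] -> [S,S,I]
Op 6: C2 read [C2 read from I: others=['C0=S', 'C1=S'] -> C2=S, others downsized to S] -> [S,S,S]
Op 7: C1 write [C1 write: invalidate ['C0=S', 'C2=S'] -> C1=M] -> [I,M,I]
Op 8: C0 write [C0 write: invalidate ['C1=M'] -> C0=M] -> [M,I,I]
Op 9: C2 write [C2 write: invalidate ['C0=M'] -> C2=M] -> [I,I,M]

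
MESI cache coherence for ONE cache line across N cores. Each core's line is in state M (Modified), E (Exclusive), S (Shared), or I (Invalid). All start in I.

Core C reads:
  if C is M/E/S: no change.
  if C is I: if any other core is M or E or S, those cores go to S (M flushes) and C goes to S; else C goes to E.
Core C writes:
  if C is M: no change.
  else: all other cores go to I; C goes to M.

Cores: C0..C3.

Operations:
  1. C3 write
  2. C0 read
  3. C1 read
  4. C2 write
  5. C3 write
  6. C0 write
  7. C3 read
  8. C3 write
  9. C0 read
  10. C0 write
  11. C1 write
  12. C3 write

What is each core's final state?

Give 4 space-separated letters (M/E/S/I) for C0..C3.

Answer: I I I M

Derivation:
Op 1: C3 write [C3 write: invalidate none -> C3=M] -> [I,I,I,M]
Op 2: C0 read [C0 read from I: others=['C3=M'] -> C0=S, others downsized to S] -> [S,I,I,S]
Op 3: C1 read [C1 read from I: others=['C0=S', 'C3=S'] -> C1=S, others downsized to S] -> [S,S,I,S]
Op 4: C2 write [C2 write: invalidate ['C0=S', 'C1=S', 'C3=S'] -> C2=M] -> [I,I,M,I]
Op 5: C3 write [C3 write: invalidate ['C2=M'] -> C3=M] -> [I,I,I,M]
Op 6: C0 write [C0 write: invalidate ['C3=M'] -> C0=M] -> [M,I,I,I]
Op 7: C3 read [C3 read from I: others=['C0=M'] -> C3=S, others downsized to S] -> [S,I,I,S]
Op 8: C3 write [C3 write: invalidate ['C0=S'] -> C3=M] -> [I,I,I,M]
Op 9: C0 read [C0 read from I: others=['C3=M'] -> C0=S, others downsized to S] -> [S,I,I,S]
Op 10: C0 write [C0 write: invalidate ['C3=S'] -> C0=M] -> [M,I,I,I]
Op 11: C1 write [C1 write: invalidate ['C0=M'] -> C1=M] -> [I,M,I,I]
Op 12: C3 write [C3 write: invalidate ['C1=M'] -> C3=M] -> [I,I,I,M]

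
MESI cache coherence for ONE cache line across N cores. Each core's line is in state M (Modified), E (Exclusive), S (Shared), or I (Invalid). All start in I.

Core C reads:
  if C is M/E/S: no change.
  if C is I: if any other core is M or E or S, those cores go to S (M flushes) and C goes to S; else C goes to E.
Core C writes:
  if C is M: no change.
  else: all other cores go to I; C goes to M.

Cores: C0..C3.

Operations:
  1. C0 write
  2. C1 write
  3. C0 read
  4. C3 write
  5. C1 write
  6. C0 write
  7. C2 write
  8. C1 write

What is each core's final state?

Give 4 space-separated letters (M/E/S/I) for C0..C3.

Op 1: C0 write [C0 write: invalidate none -> C0=M] -> [M,I,I,I]
Op 2: C1 write [C1 write: invalidate ['C0=M'] -> C1=M] -> [I,M,I,I]
Op 3: C0 read [C0 read from I: others=['C1=M'] -> C0=S, others downsized to S] -> [S,S,I,I]
Op 4: C3 write [C3 write: invalidate ['C0=S', 'C1=S'] -> C3=M] -> [I,I,I,M]
Op 5: C1 write [C1 write: invalidate ['C3=M'] -> C1=M] -> [I,M,I,I]
Op 6: C0 write [C0 write: invalidate ['C1=M'] -> C0=M] -> [M,I,I,I]
Op 7: C2 write [C2 write: invalidate ['C0=M'] -> C2=M] -> [I,I,M,I]
Op 8: C1 write [C1 write: invalidate ['C2=M'] -> C1=M] -> [I,M,I,I]

Answer: I M I I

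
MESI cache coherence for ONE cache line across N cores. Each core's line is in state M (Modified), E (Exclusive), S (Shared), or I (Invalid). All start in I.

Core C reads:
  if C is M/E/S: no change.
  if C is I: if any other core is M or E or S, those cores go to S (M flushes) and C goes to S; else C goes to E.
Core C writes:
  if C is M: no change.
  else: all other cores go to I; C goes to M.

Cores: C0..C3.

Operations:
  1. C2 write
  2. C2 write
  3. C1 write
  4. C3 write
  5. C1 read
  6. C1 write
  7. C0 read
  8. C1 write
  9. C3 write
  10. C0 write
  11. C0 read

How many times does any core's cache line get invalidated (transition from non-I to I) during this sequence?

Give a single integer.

Answer: 6

Derivation:
Op 1: C2 write [C2 write: invalidate none -> C2=M] -> [I,I,M,I] (invalidations this op: 0; running total: 0)
Op 2: C2 write [C2 write: already M (modified), no change] -> [I,I,M,I] (invalidations this op: 0; running total: 0)
Op 3: C1 write [C1 write: invalidate ['C2=M'] -> C1=M] -> [I,M,I,I] (invalidations this op: 1; running total: 1)
Op 4: C3 write [C3 write: invalidate ['C1=M'] -> C3=M] -> [I,I,I,M] (invalidations this op: 1; running total: 2)
Op 5: C1 read [C1 read from I: others=['C3=M'] -> C1=S, others downsized to S] -> [I,S,I,S] (invalidations this op: 0; running total: 2)
Op 6: C1 write [C1 write: invalidate ['C3=S'] -> C1=M] -> [I,M,I,I] (invalidations this op: 1; running total: 3)
Op 7: C0 read [C0 read from I: others=['C1=M'] -> C0=S, others downsized to S] -> [S,S,I,I] (invalidations this op: 0; running total: 3)
Op 8: C1 write [C1 write: invalidate ['C0=S'] -> C1=M] -> [I,M,I,I] (invalidations this op: 1; running total: 4)
Op 9: C3 write [C3 write: invalidate ['C1=M'] -> C3=M] -> [I,I,I,M] (invalidations this op: 1; running total: 5)
Op 10: C0 write [C0 write: invalidate ['C3=M'] -> C0=M] -> [M,I,I,I] (invalidations this op: 1; running total: 6)
Op 11: C0 read [C0 read: already in M, no change] -> [M,I,I,I] (invalidations this op: 0; running total: 6)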